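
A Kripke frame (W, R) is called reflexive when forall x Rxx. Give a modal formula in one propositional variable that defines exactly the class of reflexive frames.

This is reflexivity; the standard corresponding axiom is T: □p → p.
Suppose □p→p is valid. At any x set V(p)={w : Rxw}. Then □p holds at x, so p holds at x, i.e. Rxx.

□p → p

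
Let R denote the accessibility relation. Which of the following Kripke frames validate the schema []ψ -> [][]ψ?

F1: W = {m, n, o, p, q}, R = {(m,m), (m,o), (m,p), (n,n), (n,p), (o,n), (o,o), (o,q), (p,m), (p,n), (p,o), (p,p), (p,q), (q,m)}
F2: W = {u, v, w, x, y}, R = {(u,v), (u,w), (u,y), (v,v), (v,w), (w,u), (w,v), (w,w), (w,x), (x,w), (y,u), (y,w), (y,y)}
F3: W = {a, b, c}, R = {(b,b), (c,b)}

F3

This is the axiom for transitivity; its first-order frame correspondent is forall x forall y forall z (Rxy & Ryz -> Rxz).
F1: fails — Ron and Rnp but not Rop.
F2: fails — Rxw and Rwu but not Rxu.
F3: satisfies the condition.
Valid on: F3.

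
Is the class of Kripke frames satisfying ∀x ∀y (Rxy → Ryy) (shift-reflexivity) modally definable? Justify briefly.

Definable; □(□p → p) defines it

The condition is shift-reflexivity. A defining modal formula is □(□p → p).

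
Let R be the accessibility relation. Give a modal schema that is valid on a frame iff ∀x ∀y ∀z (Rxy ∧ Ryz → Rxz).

The condition is transitivity. The 4 schema □r → □□r defines it.
Suppose □r→□□r is valid. Take Rxy, Ryz and set V(r)={w : Rxw}. Then □r at x, so □□r at x, so □r at y, so r at z, i.e. Rxz.

□r → □□r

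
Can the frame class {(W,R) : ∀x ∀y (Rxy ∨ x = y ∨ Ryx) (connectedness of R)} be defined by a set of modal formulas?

If a class were modally definable it would be closed under disjoint unions (Goldblatt–Thomason).
Take 4 disjoint single-world reflexive frames: each is trivially connected, but their disjoint union has 4 worlds with no edge between distinct components, so it is not connected.
So the class is not modally definable.

No — not modally definable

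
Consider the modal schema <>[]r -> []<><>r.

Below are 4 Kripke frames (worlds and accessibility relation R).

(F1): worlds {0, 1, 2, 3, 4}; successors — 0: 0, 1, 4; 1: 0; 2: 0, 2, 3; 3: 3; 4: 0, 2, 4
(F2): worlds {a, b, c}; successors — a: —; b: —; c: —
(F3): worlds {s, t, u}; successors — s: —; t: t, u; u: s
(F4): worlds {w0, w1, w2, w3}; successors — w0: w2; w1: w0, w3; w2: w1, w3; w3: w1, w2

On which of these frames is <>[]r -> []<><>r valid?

(F2)

The schema corresponds to a generalized confluence (Geach) condition: forall x forall y forall z ((xRy & xRz) -> exists w (yRw & z R^2 w)).
(F1): fails — 2R0, 2R3 but no w with 0Rw and 3R²w.
(F2): holds.
(F3): fails — tRt, tRu but no w with tRw and uR²w.
(F4): fails — w1Rw0, w1Rw0 but no w with w0Rw and w0R²w.
Valid on: (F2).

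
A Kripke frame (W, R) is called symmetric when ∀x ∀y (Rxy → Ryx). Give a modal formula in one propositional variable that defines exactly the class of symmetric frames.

A defining formula is r → □◇r (the B axiom).
Suppose r→□◇r is valid. Take Rxy and set V(r)={x}. Then r at x, so □◇r at x, so ◇r at y, so some z with Ryz has r; z=x, i.e. Ryx.

r → □◇r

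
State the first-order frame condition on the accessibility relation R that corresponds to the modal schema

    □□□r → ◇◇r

This is a Sahlqvist (Geach-type) schema ◇^0□^3r → □^0◇^2r.
First-order correspondent: ∀x ∃w (xR³w ∧ xR²w).

∀x ∃w (xR³w ∧ xR²w)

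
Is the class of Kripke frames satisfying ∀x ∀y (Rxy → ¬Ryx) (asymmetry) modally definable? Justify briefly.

No

Any modally definable frame class is closed under surjective bounded morphisms.
The 4-cycle (worlds w0,w1,w2,w3 with w0→w1→w2→w3→w0) is asymmetric. Mapping every world to a single reflexive point • is a surjective bounded morphism, and the reflexive point is not asymmetric (R•• but asymmetry requires ¬R••).
Hence asymmetry is not modally definable.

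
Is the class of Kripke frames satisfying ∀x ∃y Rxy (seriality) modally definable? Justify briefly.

Yes, by □r → ◇r

This is a Sahlqvist condition; the D axiom □r → ◇r defines it.
Suppose □r→◇r is valid. At any x set V(r)=W. Then □r at x, so ◇r at x, so x has a successor.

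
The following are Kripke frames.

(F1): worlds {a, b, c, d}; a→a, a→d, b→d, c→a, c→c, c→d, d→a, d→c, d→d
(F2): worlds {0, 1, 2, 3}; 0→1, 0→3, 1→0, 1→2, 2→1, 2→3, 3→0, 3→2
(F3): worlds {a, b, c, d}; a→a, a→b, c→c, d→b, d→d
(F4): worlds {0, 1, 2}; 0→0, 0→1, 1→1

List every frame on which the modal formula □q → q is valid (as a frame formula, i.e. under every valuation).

The schema corresponds to reflexivity: ∀x Rxx.
(F1): fails — world b does not see itself.
(F2): fails — world 0 does not see itself.
(F3): fails — world b does not see itself.
(F4): fails — world 2 does not see itself.

none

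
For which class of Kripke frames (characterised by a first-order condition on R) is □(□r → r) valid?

shift-reflexivity

Suppose □(□r→r) is valid. Take Rxy and set V(r)={w : Ryw}. Then at y, □r holds; since □(□r→r) at x, □r→r at y, so r at y, i.e. Ryy.
Conversely, on a frame with shift-reflexivity the schema holds at every world under every valuation.
So the correspondent is shift-reflexivity.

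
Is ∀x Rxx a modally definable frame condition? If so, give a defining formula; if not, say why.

Yes — defined by □r → r

Yes: it is reflexivity, defined by the T schema □r → r.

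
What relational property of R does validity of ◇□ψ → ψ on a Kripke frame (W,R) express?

This is frame-equivalent to ψ → □◇ψ (substitute ¬ψ for ψ and contrapose).
Suppose ψ→□◇ψ is valid. Take Rxy and set V(ψ)={x}. Then ψ at x, so □◇ψ at x, so ◇ψ at y, so some z with Ryz has ψ; z=x, i.e. Ryx.
Conversely, on a frame with symmetry the schema holds at every world under every valuation.
Frame condition: ∀x ∀y (Rxy → Ryx).

Symmetry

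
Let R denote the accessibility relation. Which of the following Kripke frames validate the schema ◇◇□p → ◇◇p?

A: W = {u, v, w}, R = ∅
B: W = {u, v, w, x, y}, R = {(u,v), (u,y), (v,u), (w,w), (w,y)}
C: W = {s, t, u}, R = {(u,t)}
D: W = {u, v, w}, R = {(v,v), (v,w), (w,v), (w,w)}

A, C, D

The schema corresponds to a generalized confluence (Geach) condition: ∀x ∀y (xR²y → ∃w (yRw ∧ xR²w)).
A: holds.
B: fails — uR²u but no t with uRt and uR²t.
C: holds.
D: holds.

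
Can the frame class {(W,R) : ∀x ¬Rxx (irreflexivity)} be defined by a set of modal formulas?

No

Modal frame validity is preserved under surjective bounded morphisms.
The 4-cycle (worlds a,b,c,d with a→b→c→d→a) is irreflexive, and the map sending every world to a single reflexive point • is a surjective bounded morphism (forth: every edge maps to (•,•); back: every world has a successor). So any modal formula valid on the 4-cycle is also valid on the reflexive point, which is not irreflexive.
Hence irreflexivity is not modally definable.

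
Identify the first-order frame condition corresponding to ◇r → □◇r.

the Euclidean property

This is the 5 axiom.
It corresponds to the Euclidean property: ∀x ∀y ∀z (Rxy ∧ Rxz → Ryz).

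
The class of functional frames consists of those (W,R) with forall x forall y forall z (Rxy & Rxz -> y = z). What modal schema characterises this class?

◇s → □s

The condition is partial functionality. The CD schema ◇s → □s defines it.
Suppose ◇s→□s is valid. Take Rxy, Rxz and set V(s)={y}. Then ◇s at x, so □s at x, so s at z, i.e. z=y.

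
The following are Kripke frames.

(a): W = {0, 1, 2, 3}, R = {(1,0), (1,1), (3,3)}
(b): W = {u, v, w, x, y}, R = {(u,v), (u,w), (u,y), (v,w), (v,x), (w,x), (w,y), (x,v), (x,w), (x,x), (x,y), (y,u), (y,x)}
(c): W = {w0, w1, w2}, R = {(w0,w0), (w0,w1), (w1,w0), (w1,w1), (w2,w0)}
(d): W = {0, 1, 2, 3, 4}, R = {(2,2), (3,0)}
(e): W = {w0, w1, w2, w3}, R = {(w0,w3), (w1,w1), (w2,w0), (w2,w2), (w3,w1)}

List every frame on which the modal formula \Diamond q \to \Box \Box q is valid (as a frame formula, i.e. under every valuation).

This is the axiom for a generalized confluence (Geach) condition; its first-order frame correspondent is \forall x \forall y \forall z ((xRy \wedge x R^2 z) \to \exists w (y = w \wedge z = w)).
(a): fails — 1R0, 1R²1 but 0 ≠ 1.
(b): fails — uRv, uR²u but v ≠ u.
(c): fails — w0Rw0, w0R²w1 but w0 ≠ w1.
(d): holds.
(e): fails — w0Rw3, w0R²w1 but w3 ≠ w1.

(d)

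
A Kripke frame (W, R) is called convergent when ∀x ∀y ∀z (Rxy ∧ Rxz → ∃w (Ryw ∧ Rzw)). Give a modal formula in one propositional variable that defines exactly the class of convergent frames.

◇□p → □◇p

The condition is convergence. The .2 schema ◇□p → □◇p defines it.
Suppose ◇□p→□◇p is valid. Take Rxy, Rxz and set V(p)={w : Ryw}. Then □p at y so ◇□p at x, so □◇p at x, so ◇p at z, giving w with Rzw and Ryw.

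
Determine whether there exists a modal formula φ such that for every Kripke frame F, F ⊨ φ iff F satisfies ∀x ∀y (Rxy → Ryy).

Yes — defined by □(□q → q)

This is a Sahlqvist condition; the T□ axiom □(□q → q) defines it.
Suppose □(□q→q) is valid. Take Rxy and set V(q)={w : Ryw}. Then at y, □q holds; since □(□q→q) at x, □q→q at y, so q at y, i.e. Ryy.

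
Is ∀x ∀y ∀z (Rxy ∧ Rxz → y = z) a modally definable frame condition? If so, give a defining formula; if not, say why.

Definable; ◇p → □p defines it

This is a Sahlqvist condition; the CD axiom ◇p → □p defines it.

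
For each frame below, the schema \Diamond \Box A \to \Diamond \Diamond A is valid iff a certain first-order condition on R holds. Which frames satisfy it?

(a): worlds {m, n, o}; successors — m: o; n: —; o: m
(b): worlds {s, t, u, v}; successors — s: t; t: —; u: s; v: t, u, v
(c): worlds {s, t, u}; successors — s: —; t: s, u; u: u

(a)

This is the axiom for a generalized confluence (Geach) condition; its first-order frame correspondent is \forall x \forall y (xRy \to \exists w (yRw \wedge x R^2 w)).
(a): ✓.
(b): fails — sRt but no w with tRw and sR²w.
(c): fails — tRs but no w with sRw and tR²w.
Valid on: (a).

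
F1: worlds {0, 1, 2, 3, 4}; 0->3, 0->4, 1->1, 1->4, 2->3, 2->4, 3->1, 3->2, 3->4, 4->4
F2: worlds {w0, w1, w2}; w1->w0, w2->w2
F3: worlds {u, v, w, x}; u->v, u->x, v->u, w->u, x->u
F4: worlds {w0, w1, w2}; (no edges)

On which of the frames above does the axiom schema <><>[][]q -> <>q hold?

F1, F2, F4

This is the axiom for a generalized confluence (Geach) condition; its first-order frame correspondent is forall x forall y (x R^2 y -> exists w (y R^2 w & xRw)).
F1: satisfies the condition.
F2: satisfies the condition.
F3: fails — uR²u but no t with uR²t and uRt.
F4: satisfies the condition.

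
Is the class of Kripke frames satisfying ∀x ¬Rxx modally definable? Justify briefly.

No — not modally definable

Modal frame validity is preserved under surjective bounded morphisms.
The 4-cycle (worlds s,t,u,v with s→t→u→v→s) is irreflexive, and the map sending every world to a single reflexive point • is a surjective bounded morphism (forth: every edge maps to (•,•); back: every world has a successor). So any modal formula valid on the 4-cycle is also valid on the reflexive point, which is not irreflexive.
So no modal formula (or set of formulas) defines exactly the irreflexive frames.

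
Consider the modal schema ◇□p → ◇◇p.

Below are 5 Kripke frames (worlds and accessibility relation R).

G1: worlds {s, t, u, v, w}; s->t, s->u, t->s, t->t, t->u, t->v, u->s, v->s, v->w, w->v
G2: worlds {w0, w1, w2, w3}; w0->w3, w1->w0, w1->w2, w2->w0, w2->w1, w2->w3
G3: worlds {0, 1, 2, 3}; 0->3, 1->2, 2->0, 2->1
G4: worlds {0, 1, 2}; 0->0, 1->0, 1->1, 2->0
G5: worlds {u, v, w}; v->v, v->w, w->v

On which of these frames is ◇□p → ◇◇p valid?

G1, G4, G5

Frame correspondent (Sahlqvist): ∀x ∀y (xRy → ∃w (yRw ∧ xR²w)) — i.e. a generalized confluence (Geach) condition.
G1: condition met.
G2: fails — w0Rw3 but no w with w3Rw and w0R²w.
G3: fails — 0R3 but no w with 3Rw and 0R²w.
G4: condition met.
G5: condition met.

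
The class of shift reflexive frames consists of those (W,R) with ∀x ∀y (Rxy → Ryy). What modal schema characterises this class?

□(□q → q)

The condition is shift-reflexivity. The T□ schema □(□q → q) defines it.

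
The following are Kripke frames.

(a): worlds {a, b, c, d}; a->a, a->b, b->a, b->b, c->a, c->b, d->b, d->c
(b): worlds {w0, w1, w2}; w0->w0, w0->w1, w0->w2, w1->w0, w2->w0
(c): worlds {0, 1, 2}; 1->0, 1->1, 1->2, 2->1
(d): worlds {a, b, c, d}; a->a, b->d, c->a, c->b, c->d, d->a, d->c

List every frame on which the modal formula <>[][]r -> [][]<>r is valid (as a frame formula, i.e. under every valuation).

Frame correspondent (Sahlqvist): forall x forall y forall z ((xRy & x R^2 z) -> exists w (y R^2 w & zRw)) — i.e. a generalized confluence (Geach) condition.
(a): holds.
(b): holds.
(c): fails — 1R0, 1R²0 but no w with 0R²w and 0Rw.
(d): fails — dRa, dR²b but no w with aR²w and bRw.

(a), (b)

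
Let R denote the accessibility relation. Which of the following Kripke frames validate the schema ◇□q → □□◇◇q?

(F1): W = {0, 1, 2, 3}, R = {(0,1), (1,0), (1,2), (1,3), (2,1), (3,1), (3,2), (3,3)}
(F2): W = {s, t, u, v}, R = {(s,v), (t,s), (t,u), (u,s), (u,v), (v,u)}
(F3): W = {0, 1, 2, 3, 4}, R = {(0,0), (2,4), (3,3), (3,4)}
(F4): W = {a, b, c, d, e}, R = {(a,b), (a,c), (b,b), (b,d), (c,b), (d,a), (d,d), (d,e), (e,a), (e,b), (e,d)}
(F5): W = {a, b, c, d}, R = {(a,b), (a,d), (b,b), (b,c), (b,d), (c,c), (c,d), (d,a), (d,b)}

(F4), (F5)

The schema corresponds to a generalized confluence (Geach) condition: ∀x ∀y ∀z ((xRy ∧ xR²z) → ∃w (yRw ∧ zR²w)).
(F1): fails — 1R0, 1R²2 but no w with 0Rw and 2R²w.
(F2): fails — tRs, tR²s but no w with sRw and sR²w.
(F3): fails — 3R3, 3R²4 but no w with 3Rw and 4R²w.
(F4): satisfies the condition.
(F5): satisfies the condition.
Valid on: (F4), (F5).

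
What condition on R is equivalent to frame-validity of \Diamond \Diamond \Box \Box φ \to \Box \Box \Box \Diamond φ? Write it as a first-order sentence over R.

This is a Sahlqvist (Geach-type) schema ◇^2□^2φ → □^3◇^1φ.
Minimal-valuation argument: fix x; take any y with xR^2y and any z with xR^3z. Set V(φ) to the set of worlds R-reachable from y in exactly 2 steps. Then □^2φ holds at y, so the antecedent holds at x; validity forces ◇^1φ at z, giving a w with zR^1w and yR^2w.
First-order correspondent: \forall x \forall y \forall z ((x R^2 y \wedge x R^3 z) \to \exists w (y R^2 w \wedge zRw)).

\forall x \forall y \forall z ((x R^2 y \wedge x R^3 z) \to \exists w (y R^2 w \wedge zRw))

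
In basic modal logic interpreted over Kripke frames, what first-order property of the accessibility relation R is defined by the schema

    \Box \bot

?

□⊥ is valid iff no world has any successor (otherwise □⊥ fails at any world with one).
Conversely, any frame satisfying \forall x \forall y \neg Rxy validates the schema.
Frame condition: \forall x \forall y \neg Rxy.

emptiness of R: \forall x \forall y \neg Rxy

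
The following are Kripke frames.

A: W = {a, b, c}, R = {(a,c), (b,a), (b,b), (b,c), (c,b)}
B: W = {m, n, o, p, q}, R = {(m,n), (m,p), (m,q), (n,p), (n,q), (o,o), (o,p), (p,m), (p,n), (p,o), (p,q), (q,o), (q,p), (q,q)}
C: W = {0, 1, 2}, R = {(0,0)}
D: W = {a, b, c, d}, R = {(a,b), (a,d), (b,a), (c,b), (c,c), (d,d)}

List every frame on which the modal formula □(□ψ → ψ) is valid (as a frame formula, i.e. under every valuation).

C

Frame correspondent (Sahlqvist): ∀x ∀y (Rxy → Ryy) — i.e. shift-reflexivity.
A: fails — Rbc but not Rcc.
B: fails — Rop but not Rpp.
C: ✓.
D: fails — Rab but not Rbb.
Valid on: C.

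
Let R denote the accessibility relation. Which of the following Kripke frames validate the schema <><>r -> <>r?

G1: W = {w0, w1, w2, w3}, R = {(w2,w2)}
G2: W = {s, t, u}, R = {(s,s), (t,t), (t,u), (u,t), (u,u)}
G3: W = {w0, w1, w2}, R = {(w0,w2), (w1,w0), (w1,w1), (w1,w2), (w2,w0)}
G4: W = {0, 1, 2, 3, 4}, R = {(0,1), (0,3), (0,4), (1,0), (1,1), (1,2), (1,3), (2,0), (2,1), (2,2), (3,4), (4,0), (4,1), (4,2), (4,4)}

G1, G2

This is the axiom for transitivity; its first-order frame correspondent is forall x forall y forall z (Rxy & Ryz -> Rxz).
G1: condition met.
G2: condition met.
G3: fails — Rw0w2 and Rw2w0 but not Rw0w0.
G4: fails — R10 and R04 but not R14.
Valid on: G1, G2.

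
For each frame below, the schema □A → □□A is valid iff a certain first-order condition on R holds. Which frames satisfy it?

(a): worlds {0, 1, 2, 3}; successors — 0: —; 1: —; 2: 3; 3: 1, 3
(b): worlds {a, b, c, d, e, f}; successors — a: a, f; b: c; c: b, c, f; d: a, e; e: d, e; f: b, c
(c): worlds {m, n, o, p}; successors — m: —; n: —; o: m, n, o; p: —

The schema corresponds to transitivity: ∀x ∀y ∀z (Rxy ∧ Ryz → Rxz).
(a): fails — R23 and R31 but not R21.
(b): fails — Rbc and Rcf but not Rbf.
(c): holds.
Valid on: (c).

(c)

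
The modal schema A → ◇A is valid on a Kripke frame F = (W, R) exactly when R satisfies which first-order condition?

reflexivity: ∀x Rxx

This schema is equivalent to the T axiom □A → A.
Its frame correspondent is reflexivity — ∀x Rxx.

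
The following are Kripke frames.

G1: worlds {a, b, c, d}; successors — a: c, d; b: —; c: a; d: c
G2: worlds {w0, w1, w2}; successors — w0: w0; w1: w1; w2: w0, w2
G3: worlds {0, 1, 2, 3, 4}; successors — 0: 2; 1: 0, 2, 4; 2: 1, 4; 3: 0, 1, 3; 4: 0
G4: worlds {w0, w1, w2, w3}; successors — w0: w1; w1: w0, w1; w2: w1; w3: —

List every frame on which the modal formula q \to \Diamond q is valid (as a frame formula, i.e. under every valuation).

This is the axiom for reflexivity; its first-order frame correspondent is \forall x Rxx.
G1: fails — world a does not see itself.
G2: holds.
G3: fails — world 0 does not see itself.
G4: fails — world w0 does not see itself.

G2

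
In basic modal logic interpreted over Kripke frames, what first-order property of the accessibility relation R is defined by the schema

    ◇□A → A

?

This is frame-equivalent to A → □◇A (substitute ¬A for A and contrapose).
Suppose A→□◇A is valid. Take Rxy and set V(A)={x}. Then A at x, so □◇A at x, so ◇A at y, so some z with Ryz has A; z=x, i.e. Ryx.
Conversely, any frame satisfying ∀x ∀y (Rxy → Ryx) validates the schema.
So the correspondent is symmetry.

symmetry: ∀x ∀y (Rxy → Ryx)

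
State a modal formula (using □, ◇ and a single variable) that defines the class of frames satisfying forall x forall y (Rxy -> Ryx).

This is symmetry; the standard corresponding axiom is B: s → □◇s.

s → □◇s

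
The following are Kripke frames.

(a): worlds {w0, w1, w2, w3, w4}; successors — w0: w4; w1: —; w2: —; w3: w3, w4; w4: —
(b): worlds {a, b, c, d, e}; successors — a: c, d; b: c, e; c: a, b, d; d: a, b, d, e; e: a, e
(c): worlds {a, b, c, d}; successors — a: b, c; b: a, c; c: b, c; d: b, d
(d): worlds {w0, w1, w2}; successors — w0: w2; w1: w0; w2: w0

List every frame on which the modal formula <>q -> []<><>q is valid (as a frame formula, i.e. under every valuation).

This is the axiom for a generalized confluence (Geach) condition; its first-order frame correspondent is forall x forall y forall z ((xRy & xRz) -> exists w (y = w & z R^2 w)).
(a): fails — w0Rw4, w0Rw4 but no w with w4=w and w4R²w.
(b): fails — dRb, dRe but no w with b=w and eR²w.
(c): fails — dRd, dRb but no w with d=w and bR²w.
(d): satisfies the condition.

(d)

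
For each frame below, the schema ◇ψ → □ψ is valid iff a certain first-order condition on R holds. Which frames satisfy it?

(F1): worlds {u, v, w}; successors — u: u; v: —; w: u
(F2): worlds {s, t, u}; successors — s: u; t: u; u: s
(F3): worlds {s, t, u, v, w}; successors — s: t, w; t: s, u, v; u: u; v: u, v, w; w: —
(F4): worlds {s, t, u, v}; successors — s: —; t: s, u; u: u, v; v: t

(F1), (F2)

The schema corresponds to partial functionality: ∀x ∀y ∀z (Rxy ∧ Rxz → y = z).
(F1): condition met.
(F2): condition met.
(F3): fails — s sees both t and w.
(F4): fails — t sees both s and u.
Valid on: (F1), (F2).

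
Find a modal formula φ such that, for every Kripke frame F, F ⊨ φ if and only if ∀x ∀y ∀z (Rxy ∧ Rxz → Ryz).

A defining formula is ◇q → □◇q (the 5 axiom).

◇q → □◇q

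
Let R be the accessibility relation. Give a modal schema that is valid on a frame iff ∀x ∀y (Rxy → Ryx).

s → □◇s

The condition is symmetry. The B schema s → □◇s defines it.
Suppose s→□◇s is valid. Take Rxy and set V(s)={x}. Then s at x, so □◇s at x, so ◇s at y, so some z with Ryz has s; z=x, i.e. Ryx.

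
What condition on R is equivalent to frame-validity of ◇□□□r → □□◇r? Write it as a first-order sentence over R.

This is a Sahlqvist (Geach-type) schema ◇^1□^3r → □^2◇^1r.
Minimal-valuation argument: fix x; take any y with xR^1y and any z with xR^2z. Set V(r) to the set of worlds R-reachable from y in exactly 3 steps. Then □^3r holds at y, so the antecedent holds at x; validity forces ◇^1r at z, giving a w with zR^1w and yR^3w.
First-order correspondent: ∀x ∀y ∀z ((xRy ∧ xR²z) → ∃w (yR³w ∧ zRw)).

∀x ∀y ∀z ((xRy ∧ xR²z) → ∃w (yR³w ∧ zRw))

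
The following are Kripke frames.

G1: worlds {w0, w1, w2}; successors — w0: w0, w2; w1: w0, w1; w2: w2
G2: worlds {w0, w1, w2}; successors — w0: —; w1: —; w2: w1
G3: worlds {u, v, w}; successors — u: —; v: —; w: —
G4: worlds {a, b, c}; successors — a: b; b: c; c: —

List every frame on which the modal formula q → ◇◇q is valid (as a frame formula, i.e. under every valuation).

This is the axiom for a generalized confluence (Geach) condition; its first-order frame correspondent is ∀x ∃w (x = w ∧ xR²w).
G1: condition met.
G2: fails — at w0 but no w with w0=w and w0R²w.
G3: fails — at u but no t with u=t and uR²t.
G4: fails — at a but no w with a=w and aR²w.

G1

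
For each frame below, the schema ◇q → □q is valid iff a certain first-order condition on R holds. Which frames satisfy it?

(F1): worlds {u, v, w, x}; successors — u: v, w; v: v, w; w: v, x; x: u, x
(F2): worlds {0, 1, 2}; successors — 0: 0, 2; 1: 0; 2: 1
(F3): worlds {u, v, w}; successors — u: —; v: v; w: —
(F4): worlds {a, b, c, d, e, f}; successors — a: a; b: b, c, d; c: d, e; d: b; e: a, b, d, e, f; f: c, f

This is the axiom for partial functionality; its first-order frame correspondent is ∀x ∀y ∀z (Rxy ∧ Rxz → y = z).
(F1): fails — u sees both v and w.
(F2): fails — 0 sees both 0 and 2.
(F3): condition met.
(F4): fails — b sees both b and c.
Valid on: (F3).

(F3)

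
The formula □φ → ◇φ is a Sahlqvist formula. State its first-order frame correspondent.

seriality

Suppose □φ→◇φ is valid. At any x set V(φ)=W. Then □φ at x, so ◇φ at x, so x has a successor.
Conversely, any frame satisfying ∀x ∃y Rxy validates the schema.
Frame condition: ∀x ∃y Rxy.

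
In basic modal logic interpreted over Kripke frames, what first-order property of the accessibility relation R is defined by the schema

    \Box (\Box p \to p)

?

Shift-reflexivity

Suppose □(□p→p) is valid. Take Rxy and set V(p)={w : Ryw}. Then at y, □p holds; since □(□p→p) at x, □p→p at y, so p at y, i.e. Ryy.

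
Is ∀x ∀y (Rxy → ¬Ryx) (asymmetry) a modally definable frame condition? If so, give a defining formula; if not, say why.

If a class were modally definable it would be closed under surjective bounded morphisms (Goldblatt–Thomason).
The 3-cycle (worlds w0,w1,w2 with w0→w1→w2→w0) is asymmetric. Mapping every world to a single reflexive point • is a surjective bounded morphism, and the reflexive point is not asymmetric (R•• but asymmetry requires ¬R••).
Hence asymmetry is not modally definable.

No — not modally definable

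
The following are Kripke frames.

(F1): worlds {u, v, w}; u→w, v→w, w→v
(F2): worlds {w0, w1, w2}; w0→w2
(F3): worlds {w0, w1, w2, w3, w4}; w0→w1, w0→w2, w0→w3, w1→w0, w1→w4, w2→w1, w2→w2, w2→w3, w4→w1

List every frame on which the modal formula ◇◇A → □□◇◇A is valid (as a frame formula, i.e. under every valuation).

The schema corresponds to a generalized confluence (Geach) condition: ∀x ∀y ∀z ((xR²y ∧ xR²z) → ∃w (y = w ∧ zR²w)).
(F1): condition met.
(F2): condition met.
(F3): fails — w0R²w0, w0R²w1 but no w with w0=w and w1R²w.
Valid on: (F1), (F2).

(F1), (F2)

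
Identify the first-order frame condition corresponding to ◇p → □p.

partial functionality

Suppose ◇p→□p is valid. Take Rxy, Rxz and set V(p)={y}. Then ◇p at x, so □p at x, so p at z, i.e. z=y.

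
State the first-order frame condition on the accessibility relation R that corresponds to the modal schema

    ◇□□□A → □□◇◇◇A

∀x ∀y ∀z ((xRy ∧ xR²z) → ∃w (yR³w ∧ zR³w))

This is a Sahlqvist (Geach-type) schema ◇^1□^3A → □^2◇^3A.
Minimal-valuation argument: fix x; take any y with xR^1y and any z with xR^2z. Set V(A) to the set of worlds R-reachable from y in exactly 3 steps. Then □^3A holds at y, so the antecedent holds at x; validity forces ◇^3A at z, giving a w with zR^3w and yR^3w.
First-order correspondent: ∀x ∀y ∀z ((xRy ∧ xR²z) → ∃w (yR³w ∧ zR³w)).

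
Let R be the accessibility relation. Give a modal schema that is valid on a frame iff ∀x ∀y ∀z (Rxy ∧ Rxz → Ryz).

◇r → □◇r

The condition is the Euclidean property. The 5 schema ◇r → □◇r defines it.
Suppose ◇r→□◇r is valid. Take Rxy, Rxz and set V(r)={y}. Then ◇r at x, so □◇r at x, so ◇r at z, so some w with Rzw has r; w=y, i.e. Rzy. By symmetry of the argument, Ryz.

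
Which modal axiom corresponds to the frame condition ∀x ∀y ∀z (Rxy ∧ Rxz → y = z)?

A defining formula is ◇r → □r (the CD axiom).
Suppose ◇r→□r is valid. Take Rxy, Rxz and set V(r)={y}. Then ◇r at x, so □r at x, so r at z, i.e. z=y.

◇r → □r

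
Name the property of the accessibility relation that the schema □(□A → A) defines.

Shift-reflexivity

Suppose □(□A→A) is valid. Take Rxy and set V(A)={w : Ryw}. Then at y, □A holds; since □(□A→A) at x, □A→A at y, so A at y, i.e. Ryy.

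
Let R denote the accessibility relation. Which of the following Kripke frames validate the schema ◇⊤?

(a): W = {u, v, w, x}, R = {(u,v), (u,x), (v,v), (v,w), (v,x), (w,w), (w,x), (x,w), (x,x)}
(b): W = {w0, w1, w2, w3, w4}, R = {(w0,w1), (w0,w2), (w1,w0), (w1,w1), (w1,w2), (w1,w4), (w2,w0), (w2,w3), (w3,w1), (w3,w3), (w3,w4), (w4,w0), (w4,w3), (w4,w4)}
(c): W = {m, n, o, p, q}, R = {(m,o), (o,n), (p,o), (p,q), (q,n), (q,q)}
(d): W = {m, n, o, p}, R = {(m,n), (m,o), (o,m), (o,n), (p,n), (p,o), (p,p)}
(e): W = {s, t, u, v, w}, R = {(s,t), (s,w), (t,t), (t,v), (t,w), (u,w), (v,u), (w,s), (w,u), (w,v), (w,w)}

The schema corresponds to seriality: ∀x ∃y Rxy.
(a): ✓.
(b): ✓.
(c): fails — world n has no successor.
(d): fails — world n has no successor.
(e): ✓.
Valid on: (a), (b), (e).

(a), (b), (e)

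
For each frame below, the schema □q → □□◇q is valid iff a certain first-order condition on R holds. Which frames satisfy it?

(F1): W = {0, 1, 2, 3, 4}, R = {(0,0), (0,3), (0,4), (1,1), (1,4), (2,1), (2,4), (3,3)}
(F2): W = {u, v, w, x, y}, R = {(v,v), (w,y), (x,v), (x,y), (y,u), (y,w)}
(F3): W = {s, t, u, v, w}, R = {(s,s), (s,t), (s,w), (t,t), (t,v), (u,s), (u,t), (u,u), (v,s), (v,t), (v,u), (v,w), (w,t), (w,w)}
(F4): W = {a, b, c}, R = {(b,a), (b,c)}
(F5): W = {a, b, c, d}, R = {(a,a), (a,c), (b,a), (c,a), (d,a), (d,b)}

(F3), (F4), (F5)

Frame correspondent (Sahlqvist): ∀x ∀z (xR²z → ∃w (xRw ∧ zRw)) — i.e. a generalized confluence (Geach) condition.
(F1): fails — 0R²4 but no w with 0Rw and 4Rw.
(F2): fails — wR²u but no t with wRt and uRt.
(F3): condition met.
(F4): condition met.
(F5): condition met.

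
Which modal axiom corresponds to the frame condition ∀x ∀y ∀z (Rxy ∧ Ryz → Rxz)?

The condition is transitivity. The 4 schema □p → □□p defines it.

□p → □□p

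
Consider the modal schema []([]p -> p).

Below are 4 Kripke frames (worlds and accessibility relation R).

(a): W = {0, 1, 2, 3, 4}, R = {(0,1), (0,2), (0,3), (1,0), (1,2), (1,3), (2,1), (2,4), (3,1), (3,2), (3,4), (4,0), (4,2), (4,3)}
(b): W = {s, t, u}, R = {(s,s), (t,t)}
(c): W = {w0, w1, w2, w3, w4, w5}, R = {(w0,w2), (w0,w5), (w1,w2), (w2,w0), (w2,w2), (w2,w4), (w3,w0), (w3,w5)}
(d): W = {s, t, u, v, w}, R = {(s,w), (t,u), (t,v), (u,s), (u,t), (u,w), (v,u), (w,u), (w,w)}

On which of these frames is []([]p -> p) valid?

(b)

Frame correspondent (Sahlqvist): forall x forall y (Rxy -> Ryy) — i.e. shift-reflexivity.
(a): fails — R10 but not R00.
(b): satisfies the condition.
(c): fails — Rw2w4 but not Rw4w4.
(d): fails — Rtv but not Rvv.
Valid on: (b).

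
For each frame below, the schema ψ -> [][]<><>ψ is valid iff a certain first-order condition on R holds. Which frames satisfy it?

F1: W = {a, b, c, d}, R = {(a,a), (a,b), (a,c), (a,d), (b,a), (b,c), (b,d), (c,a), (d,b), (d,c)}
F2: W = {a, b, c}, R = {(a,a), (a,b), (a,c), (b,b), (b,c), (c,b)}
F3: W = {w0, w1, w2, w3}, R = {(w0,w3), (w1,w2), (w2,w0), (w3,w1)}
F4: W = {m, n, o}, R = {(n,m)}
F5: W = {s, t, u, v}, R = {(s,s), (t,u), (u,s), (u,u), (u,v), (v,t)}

F3, F4

Frame correspondent (Sahlqvist): forall x forall z (x R^2 z -> exists w (x = w & z R^2 w)) — i.e. a generalized confluence (Geach) condition.
F1: fails — bR²d but no w with b=w and dR²w.
F2: fails — aR²b but no w with a=w and bR²w.
F3: condition met.
F4: condition met.
F5: fails — tR²s but no w with t=w and sR²w.
Valid on: F3, F4.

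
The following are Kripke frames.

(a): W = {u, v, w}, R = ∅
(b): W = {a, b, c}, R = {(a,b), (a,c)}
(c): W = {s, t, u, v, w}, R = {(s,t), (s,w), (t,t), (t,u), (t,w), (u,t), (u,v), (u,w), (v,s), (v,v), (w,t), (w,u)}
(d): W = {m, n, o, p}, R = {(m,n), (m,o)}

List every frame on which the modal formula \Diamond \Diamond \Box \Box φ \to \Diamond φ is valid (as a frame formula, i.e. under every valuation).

(a), (b), (d)

Frame correspondent (Sahlqvist): \forall x \forall y (x R^2 y \to \exists w (y R^2 w \wedge xRw)) — i.e. a generalized confluence (Geach) condition.
(a): condition met.
(b): condition met.
(c): fails — vR²s but no w* with sR²w* and vRw*.
(d): condition met.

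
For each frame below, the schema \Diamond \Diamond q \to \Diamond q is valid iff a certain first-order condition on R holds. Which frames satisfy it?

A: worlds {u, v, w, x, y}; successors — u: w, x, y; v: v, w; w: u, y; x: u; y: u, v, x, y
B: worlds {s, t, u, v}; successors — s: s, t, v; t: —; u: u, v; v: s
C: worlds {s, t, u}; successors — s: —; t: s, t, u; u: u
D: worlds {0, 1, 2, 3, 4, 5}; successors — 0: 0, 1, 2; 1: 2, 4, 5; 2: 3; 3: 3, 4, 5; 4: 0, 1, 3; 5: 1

C

The schema corresponds to transitivity: \forall x \forall y \forall z (Rxy \wedge Ryz \to Rxz).
A: fails — Ruw and Rwu but not Ruu.
B: fails — Ruv and Rvs but not Rus.
C: holds.
D: fails — R34 and R40 but not R30.
Valid on: C.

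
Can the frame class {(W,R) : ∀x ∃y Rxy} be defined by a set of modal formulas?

Yes: it is seriality, defined by the D schema □q → ◇q.
Suppose □q→◇q is valid. At any x set V(q)=W. Then □q at x, so ◇q at x, so x has a successor.

Definable; □q → ◇q defines it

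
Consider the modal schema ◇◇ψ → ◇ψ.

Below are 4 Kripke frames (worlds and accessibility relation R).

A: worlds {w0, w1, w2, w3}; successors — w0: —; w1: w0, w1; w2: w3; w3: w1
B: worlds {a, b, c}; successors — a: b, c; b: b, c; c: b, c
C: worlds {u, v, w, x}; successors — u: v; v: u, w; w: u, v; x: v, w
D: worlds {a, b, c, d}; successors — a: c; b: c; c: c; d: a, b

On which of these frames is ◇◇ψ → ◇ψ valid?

B

Frame correspondent (Sahlqvist): ∀x ∀y ∀z (Rxy ∧ Ryz → Rxz) — i.e. transitivity.
A: fails — Rw3w1 and Rw1w0 but not Rw3w0.
B: condition met.
C: fails — Ruv and Rvw but not Ruw.
D: fails — Rdb and Rbc but not Rdc.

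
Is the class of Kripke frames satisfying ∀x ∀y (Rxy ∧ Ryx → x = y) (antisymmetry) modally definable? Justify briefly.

Not modally definable

If a class were modally definable it would be closed under surjective bounded morphisms (Goldblatt–Thomason).
The 6-cycle (worlds 0,1,2,3,4,5 with 0→1→2→3→4→5→0) is antisymmetric. Sending even-indexed worlds to s and odd-indexed worlds to t is a surjective bounded morphism onto the two-world frame with s↔t, which is not antisymmetric.
Hence antisymmetry is not modally definable.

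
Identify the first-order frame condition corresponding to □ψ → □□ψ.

transitivity

Suppose □ψ→□□ψ is valid. Take Rxy, Ryz and set V(ψ)={w : Rxw}. Then □ψ at x, so □□ψ at x, so □ψ at y, so ψ at z, i.e. Rxz.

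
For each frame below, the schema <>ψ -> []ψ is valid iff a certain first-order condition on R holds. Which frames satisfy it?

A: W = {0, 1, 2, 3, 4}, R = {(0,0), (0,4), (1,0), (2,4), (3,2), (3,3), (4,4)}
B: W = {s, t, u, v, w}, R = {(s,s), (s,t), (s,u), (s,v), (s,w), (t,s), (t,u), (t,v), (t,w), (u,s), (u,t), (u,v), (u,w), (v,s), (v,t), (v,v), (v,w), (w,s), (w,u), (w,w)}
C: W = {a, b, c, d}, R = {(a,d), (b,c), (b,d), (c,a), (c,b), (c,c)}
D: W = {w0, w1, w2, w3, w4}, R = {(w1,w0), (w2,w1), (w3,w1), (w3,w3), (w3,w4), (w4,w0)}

This is the axiom for partial functionality; its first-order frame correspondent is forall x forall y forall z (Rxy & Rxz -> y = z).
A: fails — 0 sees both 0 and 4.
B: fails — s sees both s and t.
C: fails — b sees both c and d.
D: fails — w3 sees both w1 and w3.
Valid on no frame.

none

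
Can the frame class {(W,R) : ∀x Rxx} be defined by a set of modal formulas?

Definable; □q → q defines it

This is a Sahlqvist condition; the T axiom □q → q defines it.
Suppose □q→q is valid. At any x set V(q)={w : Rxw}. Then □q holds at x, so q holds at x, i.e. Rxx.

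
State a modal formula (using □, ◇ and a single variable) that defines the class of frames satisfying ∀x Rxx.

A defining formula is □q → q (the T axiom).
Suppose □q→q is valid. At any x set V(q)={w : Rxw}. Then □q holds at x, so q holds at x, i.e. Rxx.

□q → q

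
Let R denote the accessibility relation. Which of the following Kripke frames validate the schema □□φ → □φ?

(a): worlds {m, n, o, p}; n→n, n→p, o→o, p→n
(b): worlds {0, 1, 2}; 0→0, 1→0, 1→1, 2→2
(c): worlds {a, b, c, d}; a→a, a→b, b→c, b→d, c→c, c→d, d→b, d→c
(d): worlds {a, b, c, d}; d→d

Frame correspondent (Sahlqvist): ∀x ∀y (Rxy → ∃z (Rxz ∧ Rzy)) — i.e. density.
(a): condition met.
(b): condition met.
(c): fails — Rdb but no z with Rdz and Rzb.
(d): condition met.

(a), (b), (d)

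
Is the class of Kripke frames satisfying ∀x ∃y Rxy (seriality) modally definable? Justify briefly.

The condition is seriality. A defining modal formula is □p → ◇p.

Definable; □p → ◇p defines it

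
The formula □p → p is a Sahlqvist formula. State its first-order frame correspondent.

This is the T axiom.
It corresponds to reflexivity: ∀x Rxx.

reflexivity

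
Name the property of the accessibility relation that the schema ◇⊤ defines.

Seriality

◇⊤ holds at w iff w has a successor, so frame-validity of ◇⊤ is exactly seriality. Equivalently via □r → ◇r:
Suppose □r→◇r is valid. At any x set V(r)=W. Then □r at x, so ◇r at x, so x has a successor.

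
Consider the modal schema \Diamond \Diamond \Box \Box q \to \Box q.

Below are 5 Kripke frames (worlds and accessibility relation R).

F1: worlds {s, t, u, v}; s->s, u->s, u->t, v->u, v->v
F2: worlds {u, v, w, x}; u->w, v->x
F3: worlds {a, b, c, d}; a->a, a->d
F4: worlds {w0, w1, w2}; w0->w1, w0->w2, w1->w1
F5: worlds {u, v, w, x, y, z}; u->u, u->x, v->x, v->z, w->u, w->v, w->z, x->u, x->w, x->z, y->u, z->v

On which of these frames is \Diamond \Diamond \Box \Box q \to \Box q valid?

The schema corresponds to a generalized confluence (Geach) condition: \forall x \forall y \forall z ((x R^2 y \wedge xRz) \to \exists w (y R^2 w \wedge z = w)).
F1: fails — uR²s, uRt but no w with sR²w and t=w.
F2: condition met.
F3: fails — aR²d, aRa but no w with dR²w and a=w.
F4: fails — w0R²w1, w0Rw2 but no w with w1R²w and w2=w.
F5: fails — uR²z, uRu but no t with zR²t and u=t.
Valid on: F2.

F2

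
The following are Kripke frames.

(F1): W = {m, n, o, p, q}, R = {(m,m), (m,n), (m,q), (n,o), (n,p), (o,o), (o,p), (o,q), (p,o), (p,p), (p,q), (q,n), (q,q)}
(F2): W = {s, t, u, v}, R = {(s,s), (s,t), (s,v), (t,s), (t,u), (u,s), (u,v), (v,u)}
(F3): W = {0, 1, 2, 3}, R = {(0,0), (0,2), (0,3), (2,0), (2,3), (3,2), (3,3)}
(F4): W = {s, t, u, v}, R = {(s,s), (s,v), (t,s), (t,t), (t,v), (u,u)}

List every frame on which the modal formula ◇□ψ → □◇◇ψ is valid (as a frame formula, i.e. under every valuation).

Frame correspondent (Sahlqvist): ∀x ∀y ∀z ((xRy ∧ xRz) → ∃w (yRw ∧ zR²w)) — i.e. a generalized confluence (Geach) condition.
(F1): holds.
(F2): fails — sRv, sRt but no w with vRw and tR²w.
(F3): holds.
(F4): fails — sRs, sRv but no w with sRw and vR²w.
Valid on: (F1), (F3).

(F1), (F3)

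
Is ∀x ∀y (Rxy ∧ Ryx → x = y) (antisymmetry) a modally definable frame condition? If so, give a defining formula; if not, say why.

Not modally definable

Any modally definable frame class is closed under surjective bounded morphisms.
The 4-cycle (worlds 0,1,2,3 with 0→1→2→3→0) is antisymmetric. Sending even-indexed worlds to • and odd-indexed worlds to ∘ is a surjective bounded morphism onto the two-world frame with •↔∘, which is not antisymmetric.
So no modal formula (or set of formulas) defines exactly the antisymmetric frames.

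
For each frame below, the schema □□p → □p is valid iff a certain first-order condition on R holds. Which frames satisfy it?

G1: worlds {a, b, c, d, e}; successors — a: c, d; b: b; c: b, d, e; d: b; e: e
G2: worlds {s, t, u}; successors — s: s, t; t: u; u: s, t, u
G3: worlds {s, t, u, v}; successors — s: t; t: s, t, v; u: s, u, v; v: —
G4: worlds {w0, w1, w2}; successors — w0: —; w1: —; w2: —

The schema corresponds to density: ∀x ∀y (Rxy → ∃z (Rxz ∧ Rzy)).
G1: fails — Rcd but no z with Rcz and Rzd.
G2: satisfies the condition.
G3: satisfies the condition.
G4: satisfies the condition.

G2, G3, G4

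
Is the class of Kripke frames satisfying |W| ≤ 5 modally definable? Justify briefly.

Not modally definable

Any modally definable frame class is closed under disjoint unions.
Any modal formula valid on each of 6 disjoint one-world frames is valid on their disjoint union (validity is preserved under disjoint unions). Each one-world frame has |W|=1≤5, but the union has |W|=6.
So the class is not modally definable.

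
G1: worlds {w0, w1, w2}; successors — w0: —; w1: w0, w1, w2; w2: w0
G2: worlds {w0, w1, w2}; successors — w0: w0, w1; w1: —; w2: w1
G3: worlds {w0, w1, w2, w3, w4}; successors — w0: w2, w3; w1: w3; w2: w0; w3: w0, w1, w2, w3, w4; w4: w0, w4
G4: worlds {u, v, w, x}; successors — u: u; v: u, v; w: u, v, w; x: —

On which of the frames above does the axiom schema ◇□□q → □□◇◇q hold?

Frame correspondent (Sahlqvist): ∀x ∀y ∀z ((xRy ∧ xR²z) → ∃w (yR²w ∧ zR²w)) — i.e. a generalized confluence (Geach) condition.
G1: fails — w1Rw0, w1R²w0 but no w with w0R²w and w0R²w.
G2: fails — w0Rw0, w0R²w1 but no w with w0R²w and w1R²w.
G3: holds.
G4: holds.
Valid on: G3, G4.

G3, G4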